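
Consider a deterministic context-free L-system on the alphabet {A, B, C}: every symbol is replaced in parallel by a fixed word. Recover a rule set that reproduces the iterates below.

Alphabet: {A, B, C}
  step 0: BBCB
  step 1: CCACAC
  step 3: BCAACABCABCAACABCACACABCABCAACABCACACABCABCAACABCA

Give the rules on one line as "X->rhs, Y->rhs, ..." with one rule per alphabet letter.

  step 0 ⇒ step 1: BBCB ⇒ C·C·ACA·C
    B ↦ C
    C ↦ ACA
    A ↦ BCA  (constrained at step 1)

A->BCA, B->C, C->ACA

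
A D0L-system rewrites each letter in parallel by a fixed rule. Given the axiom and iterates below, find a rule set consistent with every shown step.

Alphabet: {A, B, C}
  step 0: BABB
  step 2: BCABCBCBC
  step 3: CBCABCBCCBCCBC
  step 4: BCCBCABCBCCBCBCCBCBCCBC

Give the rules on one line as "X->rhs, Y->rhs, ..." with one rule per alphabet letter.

  step 3 ⇒ step 4: CBCABCBCCBCCBC ⇒ BC·C·BC·AB·C·BC·C·BC·BC·C·BC·BC·C·BC
    A ↦ AB
    B ↦ C
    C ↦ BC

A->AB, B->C, C->BC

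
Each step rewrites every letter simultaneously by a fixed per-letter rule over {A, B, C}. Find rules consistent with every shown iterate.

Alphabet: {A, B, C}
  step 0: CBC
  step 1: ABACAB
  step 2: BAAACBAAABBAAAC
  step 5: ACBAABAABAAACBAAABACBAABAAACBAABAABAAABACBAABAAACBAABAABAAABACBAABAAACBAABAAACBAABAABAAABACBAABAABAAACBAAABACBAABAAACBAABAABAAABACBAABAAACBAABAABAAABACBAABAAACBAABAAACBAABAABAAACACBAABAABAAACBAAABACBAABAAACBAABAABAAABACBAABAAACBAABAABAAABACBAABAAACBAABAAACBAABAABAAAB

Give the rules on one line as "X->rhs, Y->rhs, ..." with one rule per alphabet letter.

A->BAA, B->AC, C->AB

  step 1 ⇒ step 2: ABACAB ⇒ BAA·AC·BAA·AB·BAA·AC
    A ↦ BAA
    B ↦ AC
    C ↦ AB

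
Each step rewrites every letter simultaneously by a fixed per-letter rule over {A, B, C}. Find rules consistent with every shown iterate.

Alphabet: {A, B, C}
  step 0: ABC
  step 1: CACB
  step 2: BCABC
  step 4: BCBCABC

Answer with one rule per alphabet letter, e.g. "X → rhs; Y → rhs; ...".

A->CA, B->C, C->B

  step 1 ⇒ step 2: CACB ⇒ B·CA·B·C
    A ↦ CA
    B ↦ C
    C ↦ B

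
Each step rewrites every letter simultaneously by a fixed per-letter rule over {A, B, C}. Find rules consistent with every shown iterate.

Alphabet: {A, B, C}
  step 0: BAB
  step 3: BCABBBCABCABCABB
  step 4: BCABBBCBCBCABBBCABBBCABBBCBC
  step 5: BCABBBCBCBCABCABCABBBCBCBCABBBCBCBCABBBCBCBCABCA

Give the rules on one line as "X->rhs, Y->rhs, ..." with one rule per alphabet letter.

A->BB, B->BC, C->A

  step 4 ⇒ step 5: BCABBBCBCBCABBBCABBBCABBBCBC ⇒ BC·A·BB·BC·BC·BC·A·BC·A·BC·A·BB·BC·BC·BC·A·BB·BC·BC·BC·A·BB·BC·BC·BC·A·BC·A
    A ↦ BB
    B ↦ BC
    C ↦ A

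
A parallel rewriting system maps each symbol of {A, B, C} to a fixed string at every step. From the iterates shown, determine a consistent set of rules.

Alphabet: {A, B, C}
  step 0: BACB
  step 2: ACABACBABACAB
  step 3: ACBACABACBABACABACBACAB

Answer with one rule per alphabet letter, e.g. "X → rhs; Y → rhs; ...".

A->AC, B->AB, C->B

  step 2 ⇒ step 3: ACABACBABACAB ⇒ AC·B·AC·AB·AC·B·AB·AC·AB·AC·B·AC·AB
    A ↦ AC
    B ↦ AB
    C ↦ B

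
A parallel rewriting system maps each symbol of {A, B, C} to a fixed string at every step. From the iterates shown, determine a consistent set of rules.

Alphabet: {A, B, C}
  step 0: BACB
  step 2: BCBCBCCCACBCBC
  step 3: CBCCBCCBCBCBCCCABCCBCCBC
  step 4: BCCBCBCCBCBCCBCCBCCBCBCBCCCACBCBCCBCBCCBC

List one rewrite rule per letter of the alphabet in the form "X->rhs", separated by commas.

A->CCA, B->C, C->BC

  step 3 ⇒ step 4: CBCCBCCBCBCBCCCABCCBCCBC ⇒ BC·C·BC·BC·C·BC·BC·C·BC·C·BC·C·BC·BC·BC·CCA·C·BC·BC·C·BC·BC·C·BC
    A ↦ CCA
    B ↦ C
    C ↦ BC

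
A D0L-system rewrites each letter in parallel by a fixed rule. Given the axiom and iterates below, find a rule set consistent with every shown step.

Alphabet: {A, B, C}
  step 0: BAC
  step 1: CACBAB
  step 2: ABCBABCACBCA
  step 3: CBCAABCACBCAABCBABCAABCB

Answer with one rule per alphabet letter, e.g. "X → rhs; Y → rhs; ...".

A->CB, B->CA, C->AB

  step 2 ⇒ step 3: ABCBABCACBCA ⇒ CB·CA·AB·CA·CB·CA·AB·CB·AB·CA·AB·CB
    A ↦ CB
    B ↦ CA
    C ↦ AB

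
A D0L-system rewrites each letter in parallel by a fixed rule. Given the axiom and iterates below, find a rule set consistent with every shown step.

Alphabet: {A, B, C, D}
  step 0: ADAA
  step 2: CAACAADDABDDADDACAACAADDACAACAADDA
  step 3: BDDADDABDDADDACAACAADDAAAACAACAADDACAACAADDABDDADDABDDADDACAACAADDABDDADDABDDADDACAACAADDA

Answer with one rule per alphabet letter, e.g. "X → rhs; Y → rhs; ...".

A->DDA, B->AAA, C->B, D->CAA

  step 2 ⇒ step 3: CAACAADDABDDADDACAACAADDACAACAADDA ⇒ B·DDA·DDA·B·DDA·DDA·CAA·CAA·DDA·AAA·CAA·CAA·DDA·CAA·CAA·DDA·B·DDA·DDA·B·DDA·DDA·CAA·CAA·DDA·B·DDA·DDA·B·DDA·DDA·CAA·CAA·DDA
    A ↦ DDA
    B ↦ AAA
    C ↦ B
    D ↦ CAA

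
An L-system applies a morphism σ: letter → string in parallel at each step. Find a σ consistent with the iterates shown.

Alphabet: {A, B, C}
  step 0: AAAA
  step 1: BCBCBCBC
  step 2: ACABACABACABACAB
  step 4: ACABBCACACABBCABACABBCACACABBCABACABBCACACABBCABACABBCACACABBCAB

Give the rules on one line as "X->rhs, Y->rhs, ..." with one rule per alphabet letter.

  step 1 ⇒ step 2: BCBCBCBC ⇒ AC·AB·AC·AB·AC·AB·AC·AB
    B ↦ AC
    C ↦ AB
  step 0 ⇒ step 1: AAAA ⇒ BC·BC·BC·BC
    A ↦ BC

A->BC, B->AC, C->AB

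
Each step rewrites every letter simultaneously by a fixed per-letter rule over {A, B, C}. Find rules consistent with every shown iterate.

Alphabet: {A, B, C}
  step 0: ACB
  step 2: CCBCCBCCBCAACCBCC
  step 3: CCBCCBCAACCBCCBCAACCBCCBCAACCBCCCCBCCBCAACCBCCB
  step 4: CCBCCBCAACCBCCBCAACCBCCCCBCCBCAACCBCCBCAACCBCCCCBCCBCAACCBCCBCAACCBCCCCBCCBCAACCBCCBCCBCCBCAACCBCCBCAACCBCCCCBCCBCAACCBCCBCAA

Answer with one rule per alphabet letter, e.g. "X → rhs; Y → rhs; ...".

  step 3 ⇒ step 4: CCBCCBCAACCBCCBCAACCBCCBCAACCBCCCCBCCBCAACCBCCB ⇒ CCB·CCB·CAA·CCB·CCB·CAA·CCB·C·C·CCB·CCB·CAA·CCB·CCB·CAA·CCB·C·C·CCB·CCB·CAA·CCB·CCB·CAA·CCB·C·C·CCB·CCB·CAA·CCB·CCB·CCB·CCB·CAA·CCB·CCB·CAA·CCB·C·C·CCB·CCB·CAA·CCB·CCB·CAA
    A ↦ C
    B ↦ CAA
    C ↦ CCB

A->C, B->CAA, C->CCB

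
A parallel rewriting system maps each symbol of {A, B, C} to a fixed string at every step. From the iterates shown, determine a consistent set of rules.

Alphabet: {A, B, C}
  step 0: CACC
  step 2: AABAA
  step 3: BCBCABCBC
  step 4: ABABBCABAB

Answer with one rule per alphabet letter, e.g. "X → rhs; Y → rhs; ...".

  step 3 ⇒ step 4: BCBCABCBC ⇒ A·B·A·B·BC·A·B·A·B
    A ↦ BC
    B ↦ A
    C ↦ B

A->BC, B->A, C->B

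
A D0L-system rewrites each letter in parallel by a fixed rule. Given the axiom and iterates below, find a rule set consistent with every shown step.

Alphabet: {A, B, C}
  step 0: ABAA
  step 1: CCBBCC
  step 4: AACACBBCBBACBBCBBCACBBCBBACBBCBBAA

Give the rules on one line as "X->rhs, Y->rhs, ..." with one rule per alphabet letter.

A->C, B->CBB, C->A

  step 0 ⇒ step 1: ABAA ⇒ C·CBB·C·C
    A ↦ C
    B ↦ CBB
    C ↦ A  (constrained at step 1)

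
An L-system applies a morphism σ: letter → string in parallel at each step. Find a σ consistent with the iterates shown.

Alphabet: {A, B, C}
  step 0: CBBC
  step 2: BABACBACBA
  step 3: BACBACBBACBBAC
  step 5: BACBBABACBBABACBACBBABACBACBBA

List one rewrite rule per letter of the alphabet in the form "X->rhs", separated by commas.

  step 2 ⇒ step 3: BABACBACBA ⇒ BA·C·BA·C·B·BA·C·B·BA·C
    A ↦ C
    B ↦ BA
    C ↦ B

A->C, B->BA, C->B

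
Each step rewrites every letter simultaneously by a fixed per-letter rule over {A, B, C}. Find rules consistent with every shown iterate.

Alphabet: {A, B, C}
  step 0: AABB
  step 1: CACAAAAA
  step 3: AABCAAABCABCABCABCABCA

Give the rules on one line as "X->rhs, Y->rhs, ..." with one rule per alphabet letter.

  step 0 ⇒ step 1: AABB ⇒ CA·CA·AA·AA
    A ↦ CA
    B ↦ AA
    C ↦ B  (constrained at step 1)

A->CA, B->AA, C->B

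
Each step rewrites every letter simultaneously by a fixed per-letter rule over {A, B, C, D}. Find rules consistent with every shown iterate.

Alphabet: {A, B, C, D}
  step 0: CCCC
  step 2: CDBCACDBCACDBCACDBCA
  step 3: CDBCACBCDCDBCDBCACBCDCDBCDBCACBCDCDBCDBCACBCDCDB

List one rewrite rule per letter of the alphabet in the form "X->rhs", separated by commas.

  step 2 ⇒ step 3: CDBCACDBCACDBCACDBCA ⇒ CD·BCA·CB·CD·CDB·CD·BCA·CB·CD·CDB·CD·BCA·CB·CD·CDB·CD·BCA·CB·CD·CDB
    A ↦ CDB
    B ↦ CB
    C ↦ CD
    D ↦ BCA

A->CDB, B->CB, C->CD, D->BCA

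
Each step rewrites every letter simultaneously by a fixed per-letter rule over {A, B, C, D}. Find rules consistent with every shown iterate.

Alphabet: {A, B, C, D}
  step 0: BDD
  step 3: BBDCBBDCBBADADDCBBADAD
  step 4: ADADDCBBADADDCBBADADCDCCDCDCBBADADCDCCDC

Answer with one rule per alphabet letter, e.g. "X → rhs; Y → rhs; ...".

  step 3 ⇒ step 4: BBDCBBDCBBADADDCBBADAD ⇒ AD·AD·DC·BB·AD·AD·DC·BB·AD·AD·C·DC·C·DC·DC·BB·AD·AD·C·DC·C·DC
    A ↦ C
    B ↦ AD
    C ↦ BB
    D ↦ DC

A->C, B->AD, C->BB, D->DC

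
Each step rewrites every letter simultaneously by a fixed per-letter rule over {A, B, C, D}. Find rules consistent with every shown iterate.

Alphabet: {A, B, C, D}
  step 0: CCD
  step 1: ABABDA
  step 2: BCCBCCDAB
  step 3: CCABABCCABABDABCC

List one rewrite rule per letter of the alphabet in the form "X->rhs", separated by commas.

  step 2 ⇒ step 3: BCCBCCDAB ⇒ CC·AB·AB·CC·AB·AB·DA·B·CC
    A ↦ B
    B ↦ CC
    C ↦ AB
    D ↦ DA

A->B, B->CC, C->AB, D->DA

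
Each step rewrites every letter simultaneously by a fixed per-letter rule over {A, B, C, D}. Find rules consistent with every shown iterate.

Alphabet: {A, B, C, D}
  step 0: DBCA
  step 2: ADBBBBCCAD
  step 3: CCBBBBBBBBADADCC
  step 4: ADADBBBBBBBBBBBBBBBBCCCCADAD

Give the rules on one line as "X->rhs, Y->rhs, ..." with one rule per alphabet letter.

  step 3 ⇒ step 4: CCBBBBBBBBADADCC ⇒ AD·AD·BB·BB·BB·BB·BB·BB·BB·BB·C·C·C·C·AD·AD
    A ↦ C
    B ↦ BB
    C ↦ AD
    D ↦ C

A->C, B->BB, C->AD, D->C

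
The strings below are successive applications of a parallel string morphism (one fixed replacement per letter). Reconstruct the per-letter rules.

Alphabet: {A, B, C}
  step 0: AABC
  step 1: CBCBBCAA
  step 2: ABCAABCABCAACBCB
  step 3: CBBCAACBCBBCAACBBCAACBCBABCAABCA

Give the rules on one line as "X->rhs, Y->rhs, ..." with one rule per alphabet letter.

  step 2 ⇒ step 3: ABCAABCABCAACBCB ⇒ CB·BCA·A·CB·CB·BCA·A·CB·BCA·A·CB·CB·A·BCA·A·BCA
    A ↦ CB
    B ↦ BCA
    C ↦ A

A->CB, B->BCA, C->A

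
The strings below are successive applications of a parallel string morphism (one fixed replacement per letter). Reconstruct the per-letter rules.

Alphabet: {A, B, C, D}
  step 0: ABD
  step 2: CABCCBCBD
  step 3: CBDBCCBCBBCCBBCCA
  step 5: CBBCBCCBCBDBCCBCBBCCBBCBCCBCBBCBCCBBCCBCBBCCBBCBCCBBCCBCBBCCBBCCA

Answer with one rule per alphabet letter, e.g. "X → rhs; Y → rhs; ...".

  step 2 ⇒ step 3: CABCCBCBD ⇒ CB·D·BC·CB·CB·BC·CB·BC·CA
    A ↦ D
    B ↦ BC
    C ↦ CB
    D ↦ CA

A->D, B->BC, C->CB, D->CA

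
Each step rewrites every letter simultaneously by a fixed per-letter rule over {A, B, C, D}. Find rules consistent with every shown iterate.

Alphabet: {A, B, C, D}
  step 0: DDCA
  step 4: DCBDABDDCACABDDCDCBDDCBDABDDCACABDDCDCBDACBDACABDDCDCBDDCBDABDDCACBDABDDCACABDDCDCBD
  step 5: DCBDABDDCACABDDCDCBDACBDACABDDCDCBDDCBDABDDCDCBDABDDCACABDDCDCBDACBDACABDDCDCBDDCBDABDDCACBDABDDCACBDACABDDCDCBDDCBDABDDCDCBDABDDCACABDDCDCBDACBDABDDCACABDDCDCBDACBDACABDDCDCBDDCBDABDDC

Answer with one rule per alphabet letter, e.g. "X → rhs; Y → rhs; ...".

  step 4 ⇒ step 5: DCBDABDDCACABDDCDCBDDCBDABDDCACABDDCDCBDACBDACABDDCDCBDDCBDABDDCACBDABDDCACABDDCDCBD ⇒ DC·BD·ABD·DC·AC·ABD·DC·DC·BD·AC·BD·AC·ABD·DC·DC·BD·DC·BD·ABD·DC·DC·BD·ABD·DC·AC·ABD·DC·DC·BD·AC·BD·AC·ABD·DC·DC·BD·DC·BD·ABD·DC·AC·BD·ABD·DC·AC·BD·AC·ABD·DC·DC·BD·DC·BD·ABD·DC·DC·BD·ABD·DC·AC·ABD·DC·DC·BD·AC·BD·ABD·DC·AC·ABD·DC·DC·BD·AC·BD·AC·ABD·DC·DC·BD·DC·BD·ABD·DC
    A ↦ AC
    B ↦ ABD
    C ↦ BD
    D ↦ DC

A->AC, B->ABD, C->BD, D->DC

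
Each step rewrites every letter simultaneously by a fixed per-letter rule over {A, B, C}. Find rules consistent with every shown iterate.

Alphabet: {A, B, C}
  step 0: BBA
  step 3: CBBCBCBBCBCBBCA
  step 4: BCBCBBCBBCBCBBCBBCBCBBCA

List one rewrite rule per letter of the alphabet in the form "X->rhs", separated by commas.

A->CA, B->CB, C->B

  step 3 ⇒ step 4: CBBCBCBBCBCBBCA ⇒ B·CB·CB·B·CB·B·CB·CB·B·CB·B·CB·CB·B·CA
    A ↦ CA
    B ↦ CB
    C ↦ B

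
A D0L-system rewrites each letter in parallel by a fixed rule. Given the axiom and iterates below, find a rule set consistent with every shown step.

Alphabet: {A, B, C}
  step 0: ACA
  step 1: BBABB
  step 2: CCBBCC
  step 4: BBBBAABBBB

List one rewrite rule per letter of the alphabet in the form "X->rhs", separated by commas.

A->BB, B->C, C->A

  step 1 ⇒ step 2: BBABB ⇒ C·C·BB·C·C
    A ↦ BB
    B ↦ C
  step 0 ⇒ step 1: ACA ⇒ BB·A·BB
    C ↦ A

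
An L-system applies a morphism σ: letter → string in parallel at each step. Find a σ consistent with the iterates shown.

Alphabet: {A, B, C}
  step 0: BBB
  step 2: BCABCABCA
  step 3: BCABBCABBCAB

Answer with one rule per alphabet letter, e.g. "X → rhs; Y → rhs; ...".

A->B, B->BC, C->A

  step 2 ⇒ step 3: BCABCABCA ⇒ BC·A·B·BC·A·B·BC·A·B
    A ↦ B
    B ↦ BC
    C ↦ A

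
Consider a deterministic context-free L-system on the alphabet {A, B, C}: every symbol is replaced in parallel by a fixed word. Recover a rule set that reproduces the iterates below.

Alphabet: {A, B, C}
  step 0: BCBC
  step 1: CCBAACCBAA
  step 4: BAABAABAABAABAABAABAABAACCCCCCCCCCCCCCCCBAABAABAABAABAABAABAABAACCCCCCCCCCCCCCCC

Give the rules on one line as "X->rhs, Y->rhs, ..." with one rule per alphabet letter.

A->C, B->CC, C->BAA

  step 0 ⇒ step 1: BCBC ⇒ CC·BAA·CC·BAA
    B ↦ CC
    C ↦ BAA
    A ↦ C  (constrained at step 1)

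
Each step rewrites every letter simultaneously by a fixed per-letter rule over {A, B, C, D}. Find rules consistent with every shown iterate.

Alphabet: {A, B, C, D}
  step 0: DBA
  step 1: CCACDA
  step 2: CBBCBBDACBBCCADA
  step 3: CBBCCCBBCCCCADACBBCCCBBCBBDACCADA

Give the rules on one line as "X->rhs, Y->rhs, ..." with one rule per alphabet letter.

A->DA, B->C, C->CBB, D->CCA

  step 2 ⇒ step 3: CBBCBBDACBBCCADA ⇒ CBB·C·C·CBB·C·C·CCA·DA·CBB·C·C·CBB·CBB·DA·CCA·DA
    A ↦ DA
    B ↦ C
    C ↦ CBB
    D ↦ CCA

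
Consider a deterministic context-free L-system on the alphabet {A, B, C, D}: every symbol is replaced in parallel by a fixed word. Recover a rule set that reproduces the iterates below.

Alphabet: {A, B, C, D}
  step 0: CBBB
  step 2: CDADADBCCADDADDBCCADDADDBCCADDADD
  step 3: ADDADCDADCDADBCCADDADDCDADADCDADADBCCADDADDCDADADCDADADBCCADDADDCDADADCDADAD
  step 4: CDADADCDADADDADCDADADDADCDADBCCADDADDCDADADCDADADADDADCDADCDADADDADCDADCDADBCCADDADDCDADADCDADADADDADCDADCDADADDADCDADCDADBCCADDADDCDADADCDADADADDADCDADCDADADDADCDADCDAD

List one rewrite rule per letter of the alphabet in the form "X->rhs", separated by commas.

A->CD, B->BCC, C->ADD, D->AD

  step 3 ⇒ step 4: ADDADCDADCDADBCCADDADDCDADADCDADADBCCADDADDCDADADCDADADBCCADDADDCDADADCDADAD ⇒ CD·AD·AD·CD·AD·ADD·AD·CD·AD·ADD·AD·CD·AD·BCC·ADD·ADD·CD·AD·AD·CD·AD·AD·ADD·AD·CD·AD·CD·AD·ADD·AD·CD·AD·CD·AD·BCC·ADD·ADD·CD·AD·AD·CD·AD·AD·ADD·AD·CD·AD·CD·AD·ADD·AD·CD·AD·CD·AD·BCC·ADD·ADD·CD·AD·AD·CD·AD·AD·ADD·AD·CD·AD·CD·AD·ADD·AD·CD·AD·CD·AD
    A ↦ CD
    B ↦ BCC
    C ↦ ADD
    D ↦ AD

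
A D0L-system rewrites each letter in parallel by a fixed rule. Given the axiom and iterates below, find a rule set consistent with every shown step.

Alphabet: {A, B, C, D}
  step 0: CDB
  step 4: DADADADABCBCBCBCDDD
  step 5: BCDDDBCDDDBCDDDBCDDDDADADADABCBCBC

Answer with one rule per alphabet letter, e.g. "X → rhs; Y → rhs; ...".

  step 4 ⇒ step 5: DADADADABCBCBCBCDDD ⇒ BC·DDD·BC·DDD·BC·DDD·BC·DDD·D·A·D·A·D·A·D·A·BC·BC·BC
    A ↦ DDD
    B ↦ D
    C ↦ A
    D ↦ BC

A->DDD, B->D, C->A, D->BC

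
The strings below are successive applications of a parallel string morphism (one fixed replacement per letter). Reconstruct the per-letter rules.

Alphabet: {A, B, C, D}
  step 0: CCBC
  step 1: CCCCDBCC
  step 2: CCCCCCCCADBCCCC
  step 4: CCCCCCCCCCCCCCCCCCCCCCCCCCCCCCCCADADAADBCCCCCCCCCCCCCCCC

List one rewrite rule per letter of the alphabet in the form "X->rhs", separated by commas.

  step 1 ⇒ step 2: CCCCDBCC ⇒ CC·CC·CC·CC·A·DB·CC·CC
    B ↦ DB
    C ↦ CC
    D ↦ A
    A ↦ DA  (constrained at step 2)

A->DA, B->DB, C->CC, D->A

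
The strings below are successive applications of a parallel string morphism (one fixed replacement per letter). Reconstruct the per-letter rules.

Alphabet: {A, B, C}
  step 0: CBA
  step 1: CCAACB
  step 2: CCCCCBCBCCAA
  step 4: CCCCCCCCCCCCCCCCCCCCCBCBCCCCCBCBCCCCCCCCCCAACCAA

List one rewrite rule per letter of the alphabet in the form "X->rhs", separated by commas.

A->CB, B->AA, C->CC

  step 1 ⇒ step 2: CCAACB ⇒ CC·CC·CB·CB·CC·AA
    A ↦ CB
    B ↦ AA
    C ↦ CC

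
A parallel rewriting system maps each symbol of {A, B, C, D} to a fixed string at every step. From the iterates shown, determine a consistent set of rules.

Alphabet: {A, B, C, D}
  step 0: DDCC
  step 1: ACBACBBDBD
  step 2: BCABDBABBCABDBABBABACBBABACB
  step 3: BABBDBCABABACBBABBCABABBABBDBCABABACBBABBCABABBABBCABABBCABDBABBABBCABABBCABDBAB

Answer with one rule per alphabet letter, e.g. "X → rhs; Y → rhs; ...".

A->BCA, B->BAB, C->BD, D->ACB

  step 2 ⇒ step 3: BCABDBABBCABDBABBABACBBABACB ⇒ BAB·BD·BCA·BAB·ACB·BAB·BCA·BAB·BAB·BD·BCA·BAB·ACB·BAB·BCA·BAB·BAB·BCA·BAB·BCA·BD·BAB·BAB·BCA·BAB·BCA·BD·BAB
    A ↦ BCA
    B ↦ BAB
    C ↦ BD
    D ↦ ACB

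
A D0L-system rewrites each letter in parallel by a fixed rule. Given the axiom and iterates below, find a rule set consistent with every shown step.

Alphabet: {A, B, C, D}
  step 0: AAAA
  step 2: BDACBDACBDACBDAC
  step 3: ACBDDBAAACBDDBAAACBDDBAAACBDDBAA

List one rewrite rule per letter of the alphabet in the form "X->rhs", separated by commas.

A->DB, B->AC, C->AA, D->BD

  step 2 ⇒ step 3: BDACBDACBDACBDAC ⇒ AC·BD·DB·AA·AC·BD·DB·AA·AC·BD·DB·AA·AC·BD·DB·AA
    A ↦ DB
    B ↦ AC
    C ↦ AA
    D ↦ BD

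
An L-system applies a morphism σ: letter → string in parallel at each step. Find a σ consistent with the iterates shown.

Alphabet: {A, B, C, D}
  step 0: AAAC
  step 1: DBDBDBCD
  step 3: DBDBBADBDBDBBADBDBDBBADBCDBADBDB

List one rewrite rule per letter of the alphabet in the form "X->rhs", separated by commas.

  step 0 ⇒ step 1: AAAC ⇒ DB·DB·DB·CD
    A ↦ DB
    C ↦ CD
    B ↦ DB  (constrained at step 1)
    D ↦ BA  (constrained at step 1)

A->DB, B->DB, C->CD, D->BA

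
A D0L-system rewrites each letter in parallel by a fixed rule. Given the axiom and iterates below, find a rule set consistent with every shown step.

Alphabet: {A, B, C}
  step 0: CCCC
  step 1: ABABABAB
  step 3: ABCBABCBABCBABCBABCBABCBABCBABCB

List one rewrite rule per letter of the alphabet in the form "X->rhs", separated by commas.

  step 0 ⇒ step 1: CCCC ⇒ AB·AB·AB·AB
    C ↦ AB
    A ↦ CB  (constrained at step 1)
    B ↦ CB  (constrained at step 1)

A->CB, B->CB, C->AB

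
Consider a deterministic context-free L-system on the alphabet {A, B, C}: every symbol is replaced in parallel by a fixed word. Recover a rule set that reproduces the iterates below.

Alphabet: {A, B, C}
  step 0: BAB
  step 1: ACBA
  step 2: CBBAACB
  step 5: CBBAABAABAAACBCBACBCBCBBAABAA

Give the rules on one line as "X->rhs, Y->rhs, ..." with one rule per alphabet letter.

A->CB, B->A, C->BA

  step 1 ⇒ step 2: ACBA ⇒ CB·BA·A·CB
    A ↦ CB
    B ↦ A
    C ↦ BA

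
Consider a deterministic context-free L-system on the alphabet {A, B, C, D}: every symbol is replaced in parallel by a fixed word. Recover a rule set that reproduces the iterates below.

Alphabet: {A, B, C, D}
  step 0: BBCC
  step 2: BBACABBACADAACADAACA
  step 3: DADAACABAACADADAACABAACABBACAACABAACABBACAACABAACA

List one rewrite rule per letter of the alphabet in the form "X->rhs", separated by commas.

  step 2 ⇒ step 3: BBACABBACADAACADAACA ⇒ DA·DA·ACA·BA·ACA·DA·DA·ACA·BA·ACA·BB·ACA·ACA·BA·ACA·BB·ACA·ACA·BA·ACA
    A ↦ ACA
    B ↦ DA
    C ↦ BA
    D ↦ BB

A->ACA, B->DA, C->BA, D->BB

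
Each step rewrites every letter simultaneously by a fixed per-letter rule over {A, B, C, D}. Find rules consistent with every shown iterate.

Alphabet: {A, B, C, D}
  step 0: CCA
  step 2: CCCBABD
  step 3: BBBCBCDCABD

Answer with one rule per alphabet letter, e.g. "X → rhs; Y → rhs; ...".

A->BCD, B->C, C->B, D->ABD

  step 2 ⇒ step 3: CCCBABD ⇒ B·B·B·C·BCD·C·ABD
    A ↦ BCD
    B ↦ C
    C ↦ B
    D ↦ ABD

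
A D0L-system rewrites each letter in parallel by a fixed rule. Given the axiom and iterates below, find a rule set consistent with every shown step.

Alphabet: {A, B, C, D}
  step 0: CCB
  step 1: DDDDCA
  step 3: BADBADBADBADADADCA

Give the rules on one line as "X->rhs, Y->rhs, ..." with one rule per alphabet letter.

  step 0 ⇒ step 1: CCB ⇒ DD·DD·CA
    B ↦ CA
    C ↦ DD
    A ↦ B  (constrained at step 1)
    D ↦ AD  (constrained at step 1)

A->B, B->CA, C->DD, D->AD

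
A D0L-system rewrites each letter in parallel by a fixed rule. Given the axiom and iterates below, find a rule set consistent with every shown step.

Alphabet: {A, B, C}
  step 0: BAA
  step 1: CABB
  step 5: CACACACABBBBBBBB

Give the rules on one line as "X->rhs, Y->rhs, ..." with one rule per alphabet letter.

  step 0 ⇒ step 1: BAA ⇒ CA·B·B
    A ↦ B
    B ↦ CA
    C ↦ B  (constrained at step 1)

A->B, B->CA, C->B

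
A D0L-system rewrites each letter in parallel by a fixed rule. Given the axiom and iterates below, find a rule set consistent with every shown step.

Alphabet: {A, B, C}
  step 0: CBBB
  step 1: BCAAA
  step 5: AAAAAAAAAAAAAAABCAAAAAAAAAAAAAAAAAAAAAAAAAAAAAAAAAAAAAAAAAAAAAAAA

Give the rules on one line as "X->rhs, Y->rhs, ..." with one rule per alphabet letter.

  step 0 ⇒ step 1: CBBB ⇒ BC·A·A·A
    B ↦ A
    C ↦ BC
    A ↦ AA  (constrained at step 1)

A->AA, B->A, C->BC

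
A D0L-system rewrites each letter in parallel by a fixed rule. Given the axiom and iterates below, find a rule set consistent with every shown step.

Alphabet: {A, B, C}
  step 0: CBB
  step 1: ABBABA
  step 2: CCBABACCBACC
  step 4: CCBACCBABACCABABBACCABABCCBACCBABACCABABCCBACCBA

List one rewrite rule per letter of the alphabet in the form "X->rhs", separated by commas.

  step 1 ⇒ step 2: ABBABA ⇒ CC·BA·BA·CC·BA·CC
    A ↦ CC
    B ↦ BA
  step 0 ⇒ step 1: CBB ⇒ AB·BA·BA
    C ↦ AB

A->CC, B->BA, C->AB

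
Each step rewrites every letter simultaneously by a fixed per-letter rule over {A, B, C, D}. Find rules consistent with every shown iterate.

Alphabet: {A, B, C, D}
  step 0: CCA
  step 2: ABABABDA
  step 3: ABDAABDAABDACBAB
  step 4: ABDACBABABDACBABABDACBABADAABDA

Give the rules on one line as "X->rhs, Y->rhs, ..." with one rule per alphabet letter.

A->AB, B->DA, C->A, D->CB

  step 3 ⇒ step 4: ABDAABDAABDACBAB ⇒ AB·DA·CB·AB·AB·DA·CB·AB·AB·DA·CB·AB·A·DA·AB·DA
    A ↦ AB
    B ↦ DA
    C ↦ A
    D ↦ CB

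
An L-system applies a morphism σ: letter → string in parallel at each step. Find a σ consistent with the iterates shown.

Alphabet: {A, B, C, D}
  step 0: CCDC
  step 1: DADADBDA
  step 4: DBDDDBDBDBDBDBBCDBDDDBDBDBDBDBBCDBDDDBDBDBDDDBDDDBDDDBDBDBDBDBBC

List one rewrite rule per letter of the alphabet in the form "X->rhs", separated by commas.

A->BC, B->DD, C->DA, D->DB

  step 0 ⇒ step 1: CCDC ⇒ DA·DA·DB·DA
    C ↦ DA
    D ↦ DB
    A ↦ BC  (constrained at step 1)
    B ↦ DD  (constrained at step 1)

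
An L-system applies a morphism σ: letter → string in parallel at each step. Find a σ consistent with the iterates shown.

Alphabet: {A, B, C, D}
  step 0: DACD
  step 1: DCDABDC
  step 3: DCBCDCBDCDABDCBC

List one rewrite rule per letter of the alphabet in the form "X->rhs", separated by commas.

A->DA, B->C, C->B, D->DC

  step 0 ⇒ step 1: DACD ⇒ DC·DA·B·DC
    A ↦ DA
    C ↦ B
    D ↦ DC
    B ↦ C  (constrained at step 1)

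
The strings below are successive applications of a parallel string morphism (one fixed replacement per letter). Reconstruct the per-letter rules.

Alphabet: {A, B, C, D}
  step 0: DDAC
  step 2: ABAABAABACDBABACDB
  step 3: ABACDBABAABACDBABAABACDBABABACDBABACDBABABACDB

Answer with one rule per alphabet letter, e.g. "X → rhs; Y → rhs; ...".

  step 2 ⇒ step 3: ABAABAABACDBABACDB ⇒ ABA·CDB·ABA·ABA·CDB·ABA·ABA·CDB·ABA·B·A·CDB·ABA·CDB·ABA·B·A·CDB
    A ↦ ABA
    B ↦ CDB
    C ↦ B
    D ↦ A

A->ABA, B->CDB, C->B, D->A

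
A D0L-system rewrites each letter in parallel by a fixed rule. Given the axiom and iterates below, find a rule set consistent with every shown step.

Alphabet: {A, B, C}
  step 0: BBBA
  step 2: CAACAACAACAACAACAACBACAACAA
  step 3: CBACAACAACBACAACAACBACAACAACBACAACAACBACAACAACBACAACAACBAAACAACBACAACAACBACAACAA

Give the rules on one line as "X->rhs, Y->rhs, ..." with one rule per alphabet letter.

  step 2 ⇒ step 3: CAACAACAACAACAACAACBACAACAA ⇒ CBA·CAA·CAA·CBA·CAA·CAA·CBA·CAA·CAA·CBA·CAA·CAA·CBA·CAA·CAA·CBA·CAA·CAA·CBA·AA·CAA·CBA·CAA·CAA·CBA·CAA·CAA
    A ↦ CAA
    B ↦ AA
    C ↦ CBA

A->CAA, B->AA, C->CBA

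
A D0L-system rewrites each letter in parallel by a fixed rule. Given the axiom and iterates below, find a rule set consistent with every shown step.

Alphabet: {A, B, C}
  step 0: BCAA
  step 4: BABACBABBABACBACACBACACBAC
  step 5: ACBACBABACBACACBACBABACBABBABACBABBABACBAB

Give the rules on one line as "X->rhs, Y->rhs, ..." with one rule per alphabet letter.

A->B, B->AC, C->AB

  step 4 ⇒ step 5: BABACBABBABACBACACBACACBAC ⇒ AC·B·AC·B·AB·AC·B·AC·AC·B·AC·B·AB·AC·B·AB·B·AB·AC·B·AB·B·AB·AC·B·AB
    A ↦ B
    B ↦ AC
    C ↦ AB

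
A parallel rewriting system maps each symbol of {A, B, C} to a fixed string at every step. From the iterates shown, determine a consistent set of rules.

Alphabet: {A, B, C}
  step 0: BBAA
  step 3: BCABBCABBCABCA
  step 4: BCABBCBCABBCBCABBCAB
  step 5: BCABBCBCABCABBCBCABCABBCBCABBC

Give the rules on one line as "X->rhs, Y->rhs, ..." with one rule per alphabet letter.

A->B, B->BC, C->A

  step 4 ⇒ step 5: BCABBCBCABBCBCABBCAB ⇒ BC·A·B·BC·BC·A·BC·A·B·BC·BC·A·BC·A·B·BC·BC·A·B·BC
    A ↦ B
    B ↦ BC
    C ↦ A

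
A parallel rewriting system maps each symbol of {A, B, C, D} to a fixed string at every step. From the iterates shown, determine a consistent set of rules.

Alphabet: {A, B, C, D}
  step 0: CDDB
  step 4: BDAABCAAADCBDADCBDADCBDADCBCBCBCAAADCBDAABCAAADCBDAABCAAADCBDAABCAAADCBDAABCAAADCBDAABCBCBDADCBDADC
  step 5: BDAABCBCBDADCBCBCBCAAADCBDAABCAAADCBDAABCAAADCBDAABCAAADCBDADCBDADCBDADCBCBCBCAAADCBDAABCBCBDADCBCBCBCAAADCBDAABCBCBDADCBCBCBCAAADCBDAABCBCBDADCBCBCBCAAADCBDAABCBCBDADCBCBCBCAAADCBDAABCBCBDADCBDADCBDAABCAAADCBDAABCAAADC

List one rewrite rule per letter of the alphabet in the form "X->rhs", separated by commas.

  step 4 ⇒ step 5: BDAABCAAADCBDADCBDADCBDADCBCBCBCAAADCBDAABCAAADCBDAABCAAADCBDAABCAAADCBDAABCAAADCBDAABCBCBDADCBDADC ⇒ BD·AA·BC·BC·BD·ADC·BC·BC·BC·AA·ADC·BD·AA·BC·AA·ADC·BD·AA·BC·AA·ADC·BD·AA·BC·AA·ADC·BD·ADC·BD·ADC·BD·ADC·BC·BC·BC·AA·ADC·BD·AA·BC·BC·BD·ADC·BC·BC·BC·AA·ADC·BD·AA·BC·BC·BD·ADC·BC·BC·BC·AA·ADC·BD·AA·BC·BC·BD·ADC·BC·BC·BC·AA·ADC·BD·AA·BC·BC·BD·ADC·BC·BC·BC·AA·ADC·BD·AA·BC·BC·BD·ADC·BD·ADC·BD·AA·BC·AA·ADC·BD·AA·BC·AA·ADC
    A ↦ BC
    B ↦ BD
    C ↦ ADC
    D ↦ AA

A->BC, B->BD, C->ADC, D->AA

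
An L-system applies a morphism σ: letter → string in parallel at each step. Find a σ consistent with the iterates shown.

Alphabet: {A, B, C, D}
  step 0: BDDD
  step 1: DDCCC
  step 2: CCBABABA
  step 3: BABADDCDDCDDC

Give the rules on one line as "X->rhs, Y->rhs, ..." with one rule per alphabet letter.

A->C, B->DD, C->BA, D->C

  step 2 ⇒ step 3: CCBABABA ⇒ BA·BA·DD·C·DD·C·DD·C
    A ↦ C
    B ↦ DD
    C ↦ BA
  step 0 ⇒ step 1: BDDD ⇒ DD·C·C·C
    D ↦ C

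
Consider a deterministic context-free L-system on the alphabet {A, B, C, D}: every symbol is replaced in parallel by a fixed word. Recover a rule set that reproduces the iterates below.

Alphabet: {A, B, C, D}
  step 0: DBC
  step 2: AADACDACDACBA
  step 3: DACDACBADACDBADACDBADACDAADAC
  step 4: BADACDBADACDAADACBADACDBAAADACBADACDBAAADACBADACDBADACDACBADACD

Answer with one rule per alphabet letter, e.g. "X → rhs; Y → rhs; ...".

A->DAC, B->AA, C->D, D->BA

  step 3 ⇒ step 4: DACDACBADACDBADACDBADACDAADAC ⇒ BA·DAC·D·BA·DAC·D·AA·DAC·BA·DAC·D·BA·AA·DAC·BA·DAC·D·BA·AA·DAC·BA·DAC·D·BA·DAC·DAC·BA·DAC·D
    A ↦ DAC
    B ↦ AA
    C ↦ D
    D ↦ BA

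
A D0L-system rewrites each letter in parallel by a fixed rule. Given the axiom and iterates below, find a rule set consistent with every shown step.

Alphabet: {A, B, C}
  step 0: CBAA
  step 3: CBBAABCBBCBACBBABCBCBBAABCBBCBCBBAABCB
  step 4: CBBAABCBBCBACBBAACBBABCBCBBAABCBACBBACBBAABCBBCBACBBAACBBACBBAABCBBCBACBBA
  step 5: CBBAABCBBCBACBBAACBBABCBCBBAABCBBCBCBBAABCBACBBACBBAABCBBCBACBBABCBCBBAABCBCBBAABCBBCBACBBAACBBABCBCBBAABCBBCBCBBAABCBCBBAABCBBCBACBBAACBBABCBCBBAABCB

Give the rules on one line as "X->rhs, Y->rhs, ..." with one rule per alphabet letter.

  step 4 ⇒ step 5: CBBAABCBBCBACBBAACBBABCBCBBAABCBACBBACBBAABCBBCBACBBAACBBACBBAABCBBCBACBBA ⇒ CBB·A·A·BCB·BCB·A·CBB·A·A·CBB·A·BCB·CBB·A·A·BCB·BCB·CBB·A·A·BCB·A·CBB·A·CBB·A·A·BCB·BCB·A·CBB·A·BCB·CBB·A·A·BCB·CBB·A·A·BCB·BCB·A·CBB·A·A·CBB·A·BCB·CBB·A·A·BCB·BCB·CBB·A·A·BCB·CBB·A·A·BCB·BCB·A·CBB·A·A·CBB·A·BCB·CBB·A·A·BCB
    A ↦ BCB
    B ↦ A
    C ↦ CBB

A->BCB, B->A, C->CBB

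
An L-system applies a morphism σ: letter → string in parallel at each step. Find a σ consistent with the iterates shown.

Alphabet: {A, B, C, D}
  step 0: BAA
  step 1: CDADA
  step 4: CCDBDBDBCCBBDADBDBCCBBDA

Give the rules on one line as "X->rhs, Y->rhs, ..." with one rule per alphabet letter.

A->DA, B->C, C->DB, D->BB

  step 0 ⇒ step 1: BAA ⇒ C·DA·DA
    A ↦ DA
    B ↦ C
    C ↦ DB  (constrained at step 1)
    D ↦ BB  (constrained at step 1)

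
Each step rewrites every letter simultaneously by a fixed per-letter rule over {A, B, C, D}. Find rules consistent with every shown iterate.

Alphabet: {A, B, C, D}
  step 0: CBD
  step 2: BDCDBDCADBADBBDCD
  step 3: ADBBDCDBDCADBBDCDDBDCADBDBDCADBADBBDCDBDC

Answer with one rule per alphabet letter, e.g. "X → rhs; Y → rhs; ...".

A->D, B->ADB, C->D, D->BDC

  step 2 ⇒ step 3: BDCDBDCADBADBBDCD ⇒ ADB·BDC·D·BDC·ADB·BDC·D·D·BDC·ADB·D·BDC·ADB·ADB·BDC·D·BDC
    A ↦ D
    B ↦ ADB
    C ↦ D
    D ↦ BDC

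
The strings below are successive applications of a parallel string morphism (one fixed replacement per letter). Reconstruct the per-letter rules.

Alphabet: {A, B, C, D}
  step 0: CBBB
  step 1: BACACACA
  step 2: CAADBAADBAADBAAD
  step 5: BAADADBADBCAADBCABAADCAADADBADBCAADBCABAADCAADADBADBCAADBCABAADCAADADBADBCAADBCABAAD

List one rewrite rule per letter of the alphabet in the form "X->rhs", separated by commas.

A->AD, B->CA, C->BA, D->B

  step 1 ⇒ step 2: BACACACA ⇒ CA·AD·BA·AD·BA·AD·BA·AD
    A ↦ AD
    B ↦ CA
    C ↦ BA
    D ↦ B  (constrained at step 2)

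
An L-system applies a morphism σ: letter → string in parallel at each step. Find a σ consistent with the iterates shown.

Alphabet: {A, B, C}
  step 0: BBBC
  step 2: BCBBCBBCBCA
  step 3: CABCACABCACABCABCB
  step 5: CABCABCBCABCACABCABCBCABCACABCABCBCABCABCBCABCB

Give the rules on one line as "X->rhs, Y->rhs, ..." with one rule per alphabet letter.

A->CB, B->CA, C->B

  step 2 ⇒ step 3: BCBBCBBCBCA ⇒ CA·B·CA·CA·B·CA·CA·B·CA·B·CB
    A ↦ CB
    B ↦ CA
    C ↦ B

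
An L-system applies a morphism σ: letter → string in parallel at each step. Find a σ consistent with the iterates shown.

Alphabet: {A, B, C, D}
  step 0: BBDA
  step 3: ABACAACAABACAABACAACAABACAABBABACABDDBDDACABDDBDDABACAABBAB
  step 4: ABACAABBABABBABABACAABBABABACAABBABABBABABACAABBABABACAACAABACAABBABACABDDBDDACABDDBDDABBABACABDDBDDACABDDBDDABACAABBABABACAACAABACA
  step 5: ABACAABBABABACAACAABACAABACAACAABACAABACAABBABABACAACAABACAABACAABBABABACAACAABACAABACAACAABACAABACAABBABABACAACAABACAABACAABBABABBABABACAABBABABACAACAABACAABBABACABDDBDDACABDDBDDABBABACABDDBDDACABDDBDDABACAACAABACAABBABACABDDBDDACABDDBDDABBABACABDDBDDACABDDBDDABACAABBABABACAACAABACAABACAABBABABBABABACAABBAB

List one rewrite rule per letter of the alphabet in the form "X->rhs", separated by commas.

A->AB, B->ACA, C->B, D->BDD

  step 4 ⇒ step 5: ABACAABBABABBABABACAABBABABACAABBABABBABABACAABBABABACAACAABACAABBABACABDDBDDACABDDBDDABBABACABDDBDDACABDDBDDABACAABBABABACAACAABACA ⇒ AB·ACA·AB·B·AB·AB·ACA·ACA·AB·ACA·AB·ACA·ACA·AB·ACA·AB·ACA·AB·B·AB·AB·ACA·ACA·AB·ACA·AB·ACA·AB·B·AB·AB·ACA·ACA·AB·ACA·AB·ACA·ACA·AB·ACA·AB·ACA·AB·B·AB·AB·ACA·ACA·AB·ACA·AB·ACA·AB·B·AB·AB·B·AB·AB·ACA·AB·B·AB·AB·ACA·ACA·AB·ACA·AB·B·AB·ACA·BDD·BDD·ACA·BDD·BDD·AB·B·AB·ACA·BDD·BDD·ACA·BDD·BDD·AB·ACA·ACA·AB·ACA·AB·B·AB·ACA·BDD·BDD·ACA·BDD·BDD·AB·B·AB·ACA·BDD·BDD·ACA·BDD·BDD·AB·ACA·AB·B·AB·AB·ACA·ACA·AB·ACA·AB·ACA·AB·B·AB·AB·B·AB·AB·ACA·AB·B·AB
    A ↦ AB
    B ↦ ACA
    C ↦ B
    D ↦ BDD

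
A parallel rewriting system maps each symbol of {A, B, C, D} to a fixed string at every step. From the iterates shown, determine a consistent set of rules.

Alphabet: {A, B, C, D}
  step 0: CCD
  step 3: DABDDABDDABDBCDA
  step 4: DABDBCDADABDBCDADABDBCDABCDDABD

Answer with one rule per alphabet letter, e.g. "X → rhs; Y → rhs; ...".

A->BD, B->BC, C->D, D->DA

  step 3 ⇒ step 4: DABDDABDDABDBCDA ⇒ DA·BD·BC·DA·DA·BD·BC·DA·DA·BD·BC·DA·BC·D·DA·BD
    A ↦ BD
    B ↦ BC
    C ↦ D
    D ↦ DA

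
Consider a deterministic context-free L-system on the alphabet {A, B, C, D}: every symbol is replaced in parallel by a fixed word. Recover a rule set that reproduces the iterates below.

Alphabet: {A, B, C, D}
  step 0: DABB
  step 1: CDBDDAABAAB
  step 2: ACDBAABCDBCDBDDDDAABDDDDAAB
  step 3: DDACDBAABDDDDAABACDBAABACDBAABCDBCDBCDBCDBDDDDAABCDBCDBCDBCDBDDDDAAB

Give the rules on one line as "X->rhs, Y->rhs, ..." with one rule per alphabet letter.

A->DD, B->AAB, C->A, D->CDB

  step 2 ⇒ step 3: ACDBAABCDBCDBDDDDAABDDDDAAB ⇒ DD·A·CDB·AAB·DD·DD·AAB·A·CDB·AAB·A·CDB·AAB·CDB·CDB·CDB·CDB·DD·DD·AAB·CDB·CDB·CDB·CDB·DD·DD·AAB
    A ↦ DD
    B ↦ AAB
    C ↦ A
    D ↦ CDB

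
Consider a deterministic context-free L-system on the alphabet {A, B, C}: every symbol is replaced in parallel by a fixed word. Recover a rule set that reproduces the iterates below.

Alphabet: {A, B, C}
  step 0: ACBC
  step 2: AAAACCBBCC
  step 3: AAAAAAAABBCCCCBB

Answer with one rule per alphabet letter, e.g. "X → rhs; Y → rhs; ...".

  step 2 ⇒ step 3: AAAACCBBCC ⇒ AA·AA·AA·AA·B·B·CC·CC·B·B
    A ↦ AA
    B ↦ CC
    C ↦ B

A->AA, B->CC, C->B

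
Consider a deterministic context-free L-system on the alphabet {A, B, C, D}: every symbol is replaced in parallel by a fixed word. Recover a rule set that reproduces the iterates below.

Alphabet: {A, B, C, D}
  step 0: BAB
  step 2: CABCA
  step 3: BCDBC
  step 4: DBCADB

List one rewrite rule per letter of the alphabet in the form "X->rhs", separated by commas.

A->C, B->D, C->B, D->CA

  step 3 ⇒ step 4: BCDBC ⇒ D·B·CA·D·B
    B ↦ D
    C ↦ B
    D ↦ CA
  step 2 ⇒ step 3: CABCA ⇒ B·C·D·B·C
    A ↦ C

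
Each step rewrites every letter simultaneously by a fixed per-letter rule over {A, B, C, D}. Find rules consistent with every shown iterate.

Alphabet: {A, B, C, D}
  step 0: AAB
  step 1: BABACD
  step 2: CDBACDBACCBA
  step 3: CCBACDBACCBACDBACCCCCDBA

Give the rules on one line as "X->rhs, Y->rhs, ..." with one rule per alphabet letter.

  step 2 ⇒ step 3: CDBACDBACCBA ⇒ CC·BA·CD·BA·CC·BA·CD·BA·CC·CC·CD·BA
    A ↦ BA
    B ↦ CD
    C ↦ CC
    D ↦ BA

A->BA, B->CD, C->CC, D->BA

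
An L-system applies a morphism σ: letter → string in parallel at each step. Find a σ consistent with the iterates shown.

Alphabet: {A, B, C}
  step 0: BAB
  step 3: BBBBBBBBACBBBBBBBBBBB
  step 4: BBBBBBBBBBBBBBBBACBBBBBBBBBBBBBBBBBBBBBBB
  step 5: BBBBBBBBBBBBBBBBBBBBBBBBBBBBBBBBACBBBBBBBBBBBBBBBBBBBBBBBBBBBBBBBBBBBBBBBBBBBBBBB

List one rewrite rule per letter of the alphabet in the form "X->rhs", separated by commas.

A->AC, B->BB, C->B

  step 4 ⇒ step 5: BBBBBBBBBBBBBBBBACBBBBBBBBBBBBBBBBBBBBBBB ⇒ BB·BB·BB·BB·BB·BB·BB·BB·BB·BB·BB·BB·BB·BB·BB·BB·AC·B·BB·BB·BB·BB·BB·BB·BB·BB·BB·BB·BB·BB·BB·BB·BB·BB·BB·BB·BB·BB·BB·BB·BB
    A ↦ AC
    B ↦ BB
    C ↦ B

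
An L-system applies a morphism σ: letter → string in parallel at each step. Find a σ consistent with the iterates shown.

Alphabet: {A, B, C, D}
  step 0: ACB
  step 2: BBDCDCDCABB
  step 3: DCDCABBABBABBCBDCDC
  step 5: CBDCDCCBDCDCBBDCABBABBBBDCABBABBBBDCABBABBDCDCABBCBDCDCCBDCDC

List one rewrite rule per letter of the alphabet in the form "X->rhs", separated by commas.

A->CB, B->DC, C->BB, D->A

  step 2 ⇒ step 3: BBDCDCDCABB ⇒ DC·DC·A·BB·A·BB·A·BB·CB·DC·DC
    A ↦ CB
    B ↦ DC
    C ↦ BB
    D ↦ A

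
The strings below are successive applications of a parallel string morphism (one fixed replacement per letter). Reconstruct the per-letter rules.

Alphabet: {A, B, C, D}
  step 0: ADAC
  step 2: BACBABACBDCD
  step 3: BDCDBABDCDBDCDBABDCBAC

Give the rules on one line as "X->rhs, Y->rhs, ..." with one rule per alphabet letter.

A->CD, B->BD, C->BA, D->C

  step 2 ⇒ step 3: BACBABACBDCD ⇒ BD·CD·BA·BD·CD·BD·CD·BA·BD·C·BA·C
    A ↦ CD
    B ↦ BD
    C ↦ BA
    D ↦ C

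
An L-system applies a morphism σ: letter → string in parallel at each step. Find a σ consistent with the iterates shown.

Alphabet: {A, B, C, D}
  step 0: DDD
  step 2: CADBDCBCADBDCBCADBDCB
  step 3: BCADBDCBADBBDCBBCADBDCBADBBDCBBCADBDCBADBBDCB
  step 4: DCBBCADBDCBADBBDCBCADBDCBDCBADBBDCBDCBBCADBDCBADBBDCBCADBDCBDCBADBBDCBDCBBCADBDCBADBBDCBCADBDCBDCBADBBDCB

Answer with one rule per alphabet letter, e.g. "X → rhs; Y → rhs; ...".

  step 3 ⇒ step 4: BCADBDCBADBBDCBBCADBDCBADBBDCBBCADBDCBADBBDCB ⇒ DCB·B·C·ADB·DCB·ADB·B·DCB·C·ADB·DCB·DCB·ADB·B·DCB·DCB·B·C·ADB·DCB·ADB·B·DCB·C·ADB·DCB·DCB·ADB·B·DCB·DCB·B·C·ADB·DCB·ADB·B·DCB·C·ADB·DCB·DCB·ADB·B·DCB
    A ↦ C
    B ↦ DCB
    C ↦ B
    D ↦ ADB

A->C, B->DCB, C->B, D->ADB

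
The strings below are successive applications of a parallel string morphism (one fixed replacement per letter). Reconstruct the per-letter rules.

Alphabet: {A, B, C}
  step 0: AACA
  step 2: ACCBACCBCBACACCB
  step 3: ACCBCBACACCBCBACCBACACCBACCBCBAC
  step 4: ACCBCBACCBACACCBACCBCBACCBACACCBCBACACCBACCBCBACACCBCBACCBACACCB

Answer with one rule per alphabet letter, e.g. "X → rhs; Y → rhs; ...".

  step 3 ⇒ step 4: ACCBCBACACCBCBACCBACACCBACCBCBAC ⇒ AC·CB·CB·AC·CB·AC·AC·CB·AC·CB·CB·AC·CB·AC·AC·CB·CB·AC·AC·CB·AC·CB·CB·AC·AC·CB·CB·AC·CB·AC·AC·CB
    A ↦ AC
    B ↦ AC
    C ↦ CB

A->AC, B->AC, C->CB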